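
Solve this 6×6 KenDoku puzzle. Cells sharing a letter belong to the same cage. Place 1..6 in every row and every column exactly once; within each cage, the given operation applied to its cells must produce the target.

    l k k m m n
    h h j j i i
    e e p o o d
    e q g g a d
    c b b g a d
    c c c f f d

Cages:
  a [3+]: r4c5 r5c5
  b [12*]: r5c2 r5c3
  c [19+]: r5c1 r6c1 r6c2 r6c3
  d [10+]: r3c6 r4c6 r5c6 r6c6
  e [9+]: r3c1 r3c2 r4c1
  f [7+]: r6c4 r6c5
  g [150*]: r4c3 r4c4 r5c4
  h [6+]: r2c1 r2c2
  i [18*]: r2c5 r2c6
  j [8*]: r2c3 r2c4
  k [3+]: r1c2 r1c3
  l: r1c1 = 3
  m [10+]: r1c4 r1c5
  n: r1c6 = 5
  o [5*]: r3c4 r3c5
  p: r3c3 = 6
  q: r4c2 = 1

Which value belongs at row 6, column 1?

Cage l is a single given cell, which forces r1c1 = 3.
Cage n is a single given cell, which forces r1c6 = 5.
Cage p is a single given cell, leaving r3c3 = 6.
Cage q is a single given cell; hence r4c2 = 1.
Cage g has product 150, leaving r4c3 = 5.
Cage g has product 150, which forces r4c4 = 6.
1 is placed in row 4; hence r4c5 = 2.
The 3 cells of cage g must have product 150, so r5c4 = 5.
Column 5 now contains 2, leaving r5c5 = 1.
1 is placed in column 2; hence r1c2 = 2.
Cage k needs two cells with sum 3, so r1c3 = 1.
6 is placed in column 4; hence r1c4 = 4.
Cage m needs two cells with sum 10, which forces r1c5 = 6.
Column 4 already has 4, so r2c4 = 2.
6 is placed in column 5; hence r2c5 = 3.
Row 2 now contains 3, leaving r2c6 = 6.
Column 4 already has 5; hence r3c4 = 1.
1 is placed in column 5; hence r3c5 = 5.
Row 4 now contains 2, leaving r4c1 = 4.
Row 4 now contains 4, so r4c6 = 3.
4 is placed in column 1, which forces r5c1 = 6.
6 is placed in column 1; hence r6c1 = 5.
Row 6 now contains 5, which forces r6c2 = 6.
Column 4 already has 1; hence r6c4 = 3.
Column 5 already has 5, which forces r6c5 = 4.
4 is placed in column 1, so r2c1 = 1.
Cage h needs two cells with sum 6, leaving r2c2 = 5.
Row 2 already has 2; hence r2c3 = 4.
Row 3 now contains 1, so r3c1 = 2.
Cage e has sum 9, leaving r3c2 = 3.
Row 3 already has 2, which forces r3c6 = 4.
Column 2 now contains 3, so r5c2 = 4.
Column 3 already has 4, so r5c3 = 3.
Column 6 already has 4, which forces r5c6 = 2.
Row 6 already has 4; hence r6c3 = 2.
Cage d has sum 10; hence r6c6 = 1.
The full grid is 3 2 1 4 6 5 / 1 5 4 2 3 6 / 2 3 6 1 5 4 / 4 1 5 6 2 3 / 6 4 3 5 1 2 / 5 6 2 3 4 1.

5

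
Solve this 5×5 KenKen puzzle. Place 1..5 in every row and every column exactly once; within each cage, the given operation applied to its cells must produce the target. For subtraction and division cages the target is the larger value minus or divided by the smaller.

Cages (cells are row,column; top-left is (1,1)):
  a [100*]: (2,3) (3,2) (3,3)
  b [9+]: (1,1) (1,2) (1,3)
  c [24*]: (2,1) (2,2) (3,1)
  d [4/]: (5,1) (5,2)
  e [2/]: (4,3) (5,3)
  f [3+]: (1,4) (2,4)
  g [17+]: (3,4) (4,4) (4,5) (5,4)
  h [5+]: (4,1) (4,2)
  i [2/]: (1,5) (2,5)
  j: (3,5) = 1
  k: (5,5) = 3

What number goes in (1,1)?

5

The 3 cells of cage a must have product 100, so (2,3) = 5.
The 3 cells of cage a must have product 100, leaving (3,2) = 5.
Cage a needs product 100, so (3,3) = 4.
Row 3 now contains 4, so (3,4) = 3.
Cage j is a single given cell, which forces (3,5) = 1.
3 is placed in column 4; hence (4,4) = 4.
Cage g has sum 17, leaving (4,5) = 5.
Column 4 now contains 4, so (5,4) = 5.
Cage k is a single given cell, which forces (5,5) = 3.
3 is placed in row 3, leaving (3,1) = 2.
Column 1 now contains 2, leaving (4,1) = 3.
3 is placed in row 4, leaving (4,2) = 2.
Row 4 already has 2, so (4,3) = 1.
1 is placed in column 3, which forces (5,3) = 2.
Cage b needs sum 9, which forces (1,1) = 5.
The 3 cells of cage b must have sum 9, which forces (1,2) = 1.
Column 3 now contains 2, which forces (1,3) = 3.
Row 1 now contains 1, leaving (1,4) = 2.
Row 1 now contains 2, which forces (1,5) = 4.
3 is placed in column 1, so (2,1) = 4.
Cage c has product 24, leaving (2,2) = 3.
Column 4 now contains 2, leaving (2,4) = 1.
4 is placed in column 5, leaving (2,5) = 2.
Column 1 already has 4, leaving (5,1) = 1.
Column 2 now contains 1, leaving (5,2) = 4.
The full grid is 5 1 3 2 4 / 4 3 5 1 2 / 2 5 4 3 1 / 3 2 1 4 5 / 1 4 2 5 3.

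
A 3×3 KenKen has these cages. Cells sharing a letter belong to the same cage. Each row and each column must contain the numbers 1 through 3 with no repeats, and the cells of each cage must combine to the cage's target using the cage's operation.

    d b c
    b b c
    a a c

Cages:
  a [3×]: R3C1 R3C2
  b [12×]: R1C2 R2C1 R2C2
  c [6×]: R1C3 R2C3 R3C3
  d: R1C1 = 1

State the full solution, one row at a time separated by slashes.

Cage d is a single given cell; hence R1C1 = 1.
The 3 cells of cage b must have product 12; hence R1C2 = 2.
2 is placed in row 1; hence R1C3 = 3.
Cage b needs product 12, so R2C1 = 2.
Cage b has product 12, which forces R2C2 = 3.
Row 2 already has 2, so R2C3 = 1.
Column 1 already has 1, leaving R3C1 = 3.
Column 2 already has 3; hence R3C2 = 1.
Column 3 already has 1, leaving R3C3 = 2.

1 2 3 / 2 3 1 / 3 1 2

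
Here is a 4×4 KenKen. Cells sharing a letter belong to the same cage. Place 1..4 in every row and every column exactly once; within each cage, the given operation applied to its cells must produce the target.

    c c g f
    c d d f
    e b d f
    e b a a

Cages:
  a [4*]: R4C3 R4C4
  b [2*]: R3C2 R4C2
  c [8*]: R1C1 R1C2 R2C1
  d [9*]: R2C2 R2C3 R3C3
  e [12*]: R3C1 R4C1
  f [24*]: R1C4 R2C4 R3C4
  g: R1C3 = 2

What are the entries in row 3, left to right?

4 1 3 2

Cage g is a single given cell, so R1C3 = 2.
Cage d needs product 9, leaving R2C2 = 3.
Cage d has product 9, which forces R2C3 = 1.
Cage d has product 9, leaving R3C3 = 3.
Column 3 already has 1, which forces R4C3 = 4.
Row 4 already has 4, which forces R4C4 = 1.
Cage f needs product 24, leaving R1C4 = 3.
Cage c needs product 8, leaving R2C1 = 2.
Row 2 now contains 2; hence R2C4 = 4.
3 is placed in row 3, which forces R3C1 = 4.
Cage b's pair has product 2, so R3C2 = 1.
4 is placed in column 4, leaving R3C4 = 2.
Row 4 already has 4, so R4C1 = 3.
Row 4 already has 1, leaving R4C2 = 2.
Column 1 already has 4, which forces R1C1 = 1.
Column 2 already has 1, so R1C2 = 4.
Filled in: 1 4 2 3 / 2 3 1 4 / 4 1 3 2 / 3 2 4 1.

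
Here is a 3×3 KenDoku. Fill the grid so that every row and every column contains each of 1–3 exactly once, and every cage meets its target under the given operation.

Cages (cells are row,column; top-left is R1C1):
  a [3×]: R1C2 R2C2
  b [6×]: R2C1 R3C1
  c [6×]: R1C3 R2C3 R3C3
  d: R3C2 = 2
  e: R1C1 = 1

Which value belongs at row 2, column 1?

Cage e is a single given cell, which forces R1C1 = 1.
Row 1 already has 1, so R1C2 = 3.
Row 1 now contains 3, which forces R1C3 = 2.
3 is placed in column 2, which forces R2C2 = 1.
1 is placed in row 2, leaving R2C3 = 3.
Cage d is a single given cell, leaving R3C2 = 2.
Column 3 already has 3, leaving R3C3 = 1.
3 is placed in row 2, so R2C1 = 2.
Row 3 already has 2; hence R3C1 = 3.
Completed grid: 1 3 2 / 2 1 3 / 3 2 1.

2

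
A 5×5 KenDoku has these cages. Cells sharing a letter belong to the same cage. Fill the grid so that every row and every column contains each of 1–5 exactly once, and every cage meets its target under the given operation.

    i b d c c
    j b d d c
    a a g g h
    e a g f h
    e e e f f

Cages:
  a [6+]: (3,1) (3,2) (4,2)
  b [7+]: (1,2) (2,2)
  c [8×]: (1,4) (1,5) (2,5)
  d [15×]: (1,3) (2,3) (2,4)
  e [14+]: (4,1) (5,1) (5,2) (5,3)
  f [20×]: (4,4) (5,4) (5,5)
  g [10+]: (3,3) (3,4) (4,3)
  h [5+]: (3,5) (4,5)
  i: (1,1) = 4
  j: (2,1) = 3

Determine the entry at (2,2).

I is a freebie, so (1,1) = 4.
Cage j is a single given cell, so (2,1) = 3.
Cage d needs product 15; hence (1,3) = 3.
The 3 cells of cage c must have product 8, so (2,5) = 4.
The 4 cells of cage e must have sum 14, so (5,2) = 3.
The 3 cells of cage a must have sum 6, leaving (3,1) = 1.
The 3 cells of cage a must have sum 6, leaving (3,2) = 4.
The 3 cells of cage a must have sum 6, leaving (4,2) = 1.
Cage g has sum 10, leaving (3,4) = 3.
3 is placed in row 3; hence (3,5) = 2.
2 is placed in column 5, leaving (4,5) = 3.
Cage e needs sum 14, leaving (5,3) = 4.
Cage c has product 8, leaving (1,4) = 2.
2 is placed in column 5, so (1,5) = 1.
Row 3 now contains 2, so (3,3) = 5.
Cage g needs sum 10, which forces (4,3) = 2.
Cage f has product 20, leaving (4,4) = 4.
1 is placed in column 5, leaving (5,5) = 5.
Row 1 already has 2, leaving (1,2) = 5.
The two cells of cage b must have sum 7, which forces (2,2) = 2.
5 is placed in column 3; hence (2,3) = 1.
Cage d needs product 15, leaving (2,4) = 5.
2 is placed in row 4, so (4,1) = 5.
Row 5 already has 5, which forces (5,1) = 2.
Row 5 already has 5, leaving (5,4) = 1.
The full grid is 4 5 3 2 1 / 3 2 1 5 4 / 1 4 5 3 2 / 5 1 2 4 3 / 2 3 4 1 5.

2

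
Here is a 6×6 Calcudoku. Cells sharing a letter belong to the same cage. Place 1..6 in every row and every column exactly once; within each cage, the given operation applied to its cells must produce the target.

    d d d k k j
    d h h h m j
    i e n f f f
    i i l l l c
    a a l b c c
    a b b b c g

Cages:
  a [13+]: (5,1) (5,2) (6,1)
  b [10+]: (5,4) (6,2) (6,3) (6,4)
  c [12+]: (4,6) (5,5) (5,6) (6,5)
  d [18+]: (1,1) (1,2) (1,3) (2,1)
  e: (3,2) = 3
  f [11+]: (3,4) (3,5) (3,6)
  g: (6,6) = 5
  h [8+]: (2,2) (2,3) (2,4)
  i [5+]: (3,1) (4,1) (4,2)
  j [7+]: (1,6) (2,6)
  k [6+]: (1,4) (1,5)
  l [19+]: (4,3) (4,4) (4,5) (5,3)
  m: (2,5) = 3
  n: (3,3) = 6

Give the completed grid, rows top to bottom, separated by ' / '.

M is a freebie, which forces (2,5) = 3.
Cage e is a single given cell, so (3,2) = 3.
N is a freebie; hence (3,3) = 6.
Cage g is given, leaving (6,6) = 5.
The only place for 1 in row 3 is (3,1).
Column 1 now contains 1, which forces (4,1) = 3.
The 3 cells of cage i must have sum 5, leaving (4,2) = 1.
3 is placed in row 4; hence (4,3) = 5.
5 is placed in column 3; hence (5,3) = 4.
In row 4, 2 can only go at (4,6), so (4,6) = 2.
Column 6 now contains 2; hence (3,6) = 4.
The only place for 3 in row 1 is (1,3).
The only place for 4 in row 2 is (2,1).
Row 2 needs a 6, and only (2,6) is open for it.
Column 6 now contains 6, which forces (1,6) = 1.
Column 6 already has 1; hence (5,6) = 3.
Row 6 needs a 3, and only (6,4) is open for it.
The 4 cells of cage b must have sum 10; hence (6,2) = 4.
The only place for 6 in column 4 is (4,4).
6 is placed in row 4; hence (4,5) = 4.
Cage k's pair has sum 6; hence (1,4) = 4.
4 is placed in column 5; hence (1,5) = 2.
Column 5 already has 2, so (3,5) = 5.
Row 3 now contains 5, so (3,4) = 2.
2 is placed in column 4, so (5,4) = 1.
Row 5 already has 1, leaving (5,5) = 6.
Column 5 now contains 6, so (6,5) = 1.
Cage h has sum 8, which forces (2,2) = 2.
Cage h has sum 8, which forces (2,3) = 1.
Column 4 already has 1, which forces (2,4) = 5.
Column 2 already has 2, so (5,2) = 5.
The 3 cells of cage a must have sum 13; hence (6,1) = 6.
Row 6 now contains 1; hence (6,3) = 2.
6 is placed in column 1, which forces (1,1) = 5.
Column 2 now contains 5, which forces (1,2) = 6.
Row 5 already has 5, so (5,1) = 2.

5 6 3 4 2 1 / 4 2 1 5 3 6 / 1 3 6 2 5 4 / 3 1 5 6 4 2 / 2 5 4 1 6 3 / 6 4 2 3 1 5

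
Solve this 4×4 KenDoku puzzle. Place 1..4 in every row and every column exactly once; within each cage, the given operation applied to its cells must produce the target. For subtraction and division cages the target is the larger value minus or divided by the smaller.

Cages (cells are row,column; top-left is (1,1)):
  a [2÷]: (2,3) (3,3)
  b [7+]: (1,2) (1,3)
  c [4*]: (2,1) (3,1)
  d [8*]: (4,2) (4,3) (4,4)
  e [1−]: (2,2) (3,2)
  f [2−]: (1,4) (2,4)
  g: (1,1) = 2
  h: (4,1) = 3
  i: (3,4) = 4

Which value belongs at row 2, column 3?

1

Cage g is given, which forces (1,1) = 2.
I is a freebie, so (3,4) = 4.
H is a freebie, so (4,1) = 3.
Cage c needs two cells with product 4, which forces (2,1) = 4.
Row 3 now contains 4; hence (3,1) = 1.
Row 3 already has 1, so (3,3) = 2.
Cage e needs two cells with difference 1, so (2,2) = 2.
Column 3 already has 2; hence (2,3) = 1.
1 is placed in row 2; hence (2,4) = 3.
Row 3 now contains 2, leaving (3,2) = 3.
1 is placed in column 3, so (4,3) = 4.
Column 2 now contains 3, so (1,2) = 4.
4 is placed in column 3, so (1,3) = 3.
3 is placed in column 4, which forces (1,4) = 1.
Row 4 already has 4; hence (4,2) = 1.
Cage d has product 8, leaving (4,4) = 2.
The full grid is 2 4 3 1 / 4 2 1 3 / 1 3 2 4 / 3 1 4 2.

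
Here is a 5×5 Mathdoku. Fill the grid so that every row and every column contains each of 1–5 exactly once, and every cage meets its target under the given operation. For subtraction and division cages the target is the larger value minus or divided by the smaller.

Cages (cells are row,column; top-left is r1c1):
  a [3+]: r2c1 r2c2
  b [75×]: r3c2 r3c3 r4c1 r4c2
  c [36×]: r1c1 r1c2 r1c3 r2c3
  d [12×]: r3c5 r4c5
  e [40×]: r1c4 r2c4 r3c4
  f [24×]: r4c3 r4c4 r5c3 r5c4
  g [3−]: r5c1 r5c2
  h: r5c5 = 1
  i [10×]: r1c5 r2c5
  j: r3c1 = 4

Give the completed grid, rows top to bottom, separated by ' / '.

3 4 1 5 2 / 1 2 3 4 5 / 4 1 5 2 3 / 5 3 2 1 4 / 2 5 4 3 1

Cage c needs product 36, which forces r2c3 = 3.
J is a freebie; hence r3c1 = 4.
4 is placed in row 3, so r3c5 = 3.
3 is placed in column 5, leaving r4c5 = 4.
Cage h is a single given cell; hence r5c5 = 1.
Row 2 needs a 4, and only r2c4 is open for it.
The 4 cells of cage f must have product 24, which forces r5c3 = 4.
The 4 cells of cage c must have product 36, leaving r1c1 = 3.
Cage c needs product 36, leaving r1c2 = 4.
4 is placed in column 3, which forces r1c3 = 1.
Column 3 now contains 1, so r3c3 = 5.
Row 3 now contains 5, which forces r3c4 = 2.
Column 1 now contains 3, leaving r4c1 = 5.
Row 4 now contains 5; hence r4c2 = 3.
Column 3 now contains 1, leaving r4c3 = 2.
Row 4 now contains 3; hence r4c4 = 1.
Column 1 now contains 5, leaving r5c1 = 2.
Row 5 already has 2, so r5c2 = 5.
Column 4 now contains 2, so r5c4 = 3.
Column 4 now contains 2, so r1c4 = 5.
Row 1 already has 5, which forces r1c5 = 2.
Column 1 now contains 2, leaving r2c1 = 1.
The two cells of cage a must have sum 3, leaving r2c2 = 2.
2 is placed in column 5, leaving r2c5 = 5.
Row 3 now contains 5, leaving r3c2 = 1.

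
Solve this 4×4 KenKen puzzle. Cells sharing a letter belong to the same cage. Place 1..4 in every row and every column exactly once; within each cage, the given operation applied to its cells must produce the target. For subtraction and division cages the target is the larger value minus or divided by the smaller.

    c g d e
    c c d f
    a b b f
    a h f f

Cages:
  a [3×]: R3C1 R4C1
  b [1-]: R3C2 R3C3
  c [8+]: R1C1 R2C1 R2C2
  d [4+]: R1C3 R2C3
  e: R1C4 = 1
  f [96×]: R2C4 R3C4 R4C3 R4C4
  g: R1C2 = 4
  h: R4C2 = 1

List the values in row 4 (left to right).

G is a freebie, which forces R1C2 = 4.
Cage e is a single given cell; hence R1C4 = 1.
Cage h is given, which forces R4C2 = 1.
Cage f has product 96; hence R4C3 = 4.
Row 1 already has 1, so R1C3 = 3.
Cage d needs two cells with sum 4; hence R2C3 = 1.
The two cells of cage a must have product 3; hence R3C1 = 1.
Column 3 already has 1; hence R3C3 = 2.
Row 4 now contains 1, which forces R4C1 = 3.
3 is placed in row 4, so R4C4 = 2.
Row 1 already has 3; hence R1C1 = 2.
Cage c has sum 8, so R2C1 = 4.
The 3 cells of cage c must have sum 8, which forces R2C2 = 2.
4 is placed in row 2; hence R2C4 = 3.
Row 3 now contains 2; hence R3C2 = 3.
3 is placed in column 4; hence R3C4 = 4.
The full grid is 2 4 3 1 / 4 2 1 3 / 1 3 2 4 / 3 1 4 2.

3 1 4 2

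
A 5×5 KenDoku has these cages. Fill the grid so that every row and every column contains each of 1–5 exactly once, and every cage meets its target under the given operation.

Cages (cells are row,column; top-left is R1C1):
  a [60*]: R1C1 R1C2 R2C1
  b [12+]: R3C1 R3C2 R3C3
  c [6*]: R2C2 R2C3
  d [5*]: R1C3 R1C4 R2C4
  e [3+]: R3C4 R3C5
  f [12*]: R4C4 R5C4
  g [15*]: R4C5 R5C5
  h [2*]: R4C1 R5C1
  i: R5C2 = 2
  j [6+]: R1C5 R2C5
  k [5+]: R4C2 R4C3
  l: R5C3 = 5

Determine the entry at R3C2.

5

The 3 cells of cage d must have product 5, which forces R1C3 = 1.
The 3 cells of cage d must have product 5, so R1C4 = 5.
Cage d needs product 5, leaving R2C4 = 1.
Column 4 now contains 1, leaving R3C4 = 2.
Row 3 now contains 2, which forces R3C5 = 1.
Cage i is a single given cell; hence R5C2 = 2.
Cage l is given, leaving R5C3 = 5.
5 is placed in row 5, which forces R5C5 = 3.
The 3 cells of cage a must have product 60, which forces R2C1 = 5.
2 is placed in column 2, which forces R2C2 = 3.
Cage c needs two cells with product 6, leaving R2C3 = 2.
Row 2 already has 2, so R2C5 = 4.
Cage h needs two cells with product 2; hence R4C1 = 2.
Column 2 already has 3, so R4C2 = 1.
Column 3 now contains 2, which forces R4C3 = 4.
Cage f needs two cells with product 12; hence R4C4 = 3.
Column 5 now contains 3; hence R4C5 = 5.
Row 5 already has 2, so R5C1 = 1.
Row 5 now contains 3, which forces R5C4 = 4.
Cage a has product 60, leaving R1C1 = 3.
Column 2 already has 3; hence R1C2 = 4.
Column 5 now contains 4; hence R1C5 = 2.
The 3 cells of cage b must have sum 12, which forces R3C1 = 4.
The 3 cells of cage b must have sum 12, which forces R3C2 = 5.
4 is placed in column 3, leaving R3C3 = 3.
Completed grid: 3 4 1 5 2 / 5 3 2 1 4 / 4 5 3 2 1 / 2 1 4 3 5 / 1 2 5 4 3.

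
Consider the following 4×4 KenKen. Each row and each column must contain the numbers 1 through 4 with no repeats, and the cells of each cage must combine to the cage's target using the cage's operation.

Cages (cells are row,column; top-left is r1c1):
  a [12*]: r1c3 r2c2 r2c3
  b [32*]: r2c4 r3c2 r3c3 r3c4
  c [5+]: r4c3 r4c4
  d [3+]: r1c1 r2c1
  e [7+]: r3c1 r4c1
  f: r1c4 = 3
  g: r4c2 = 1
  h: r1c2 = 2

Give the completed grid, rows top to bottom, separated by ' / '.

1 2 4 3 / 2 3 1 4 / 3 4 2 1 / 4 1 3 2

Cage h is a single given cell, leaving r1c2 = 2.
Cage f is given, which forces r1c4 = 3.
The 4 cells of cage b must have product 32; hence r2c4 = 4.
G is a freebie; hence r4c2 = 1.
1 is placed in row 4, leaving r4c4 = 2.
Row 1 now contains 2, so r1c1 = 1.
The 3 cells of cage a must have product 12, so r1c3 = 4.
Cage d's pair has sum 3; hence r2c1 = 2.
1 is placed in column 2, which forces r2c2 = 3.
Cage a has product 12, leaving r2c3 = 1.
1 is placed in column 2; hence r3c2 = 4.
The 4 cells of cage b must have product 32; hence r3c3 = 2.
Column 4 already has 2, which forces r3c4 = 1.
The two cells of cage c must have sum 5, leaving r4c3 = 3.
4 is placed in row 3, so r3c1 = 3.
Row 4 already has 3; hence r4c1 = 4.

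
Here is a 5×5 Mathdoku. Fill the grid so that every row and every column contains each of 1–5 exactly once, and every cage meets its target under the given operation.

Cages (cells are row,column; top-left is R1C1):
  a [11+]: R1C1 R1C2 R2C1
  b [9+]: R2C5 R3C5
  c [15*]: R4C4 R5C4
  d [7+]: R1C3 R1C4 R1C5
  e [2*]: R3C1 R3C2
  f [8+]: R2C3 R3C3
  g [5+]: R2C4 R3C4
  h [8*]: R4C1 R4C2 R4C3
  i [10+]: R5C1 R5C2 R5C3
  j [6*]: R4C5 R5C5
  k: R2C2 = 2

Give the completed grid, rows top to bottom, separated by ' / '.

Cage k is a single given cell; hence R2C2 = 2.
Column 2 already has 2, so R3C2 = 1.
Column 2 now contains 1, so R4C2 = 4.
Row 3 now contains 1, so R3C1 = 2.
2 is placed in row 3, so R3C4 = 4.
4 is placed in row 3, which forces R3C5 = 5.
Column 1 already has 2, so R4C1 = 1.
1 is placed in row 4, leaving R4C3 = 2.
2 is placed in row 4; hence R4C5 = 3.
3 is placed in column 5, so R5C5 = 2.
Column 1 now contains 1, leaving R1C1 = 5.
Cage a has sum 11, so R1C2 = 3.
Cage d needs sum 7, leaving R1C4 = 2.
Cage a has sum 11, leaving R2C1 = 3.
Cage f needs two cells with sum 8, which forces R2C3 = 5.
Cage g needs two cells with sum 5; hence R2C4 = 1.
Column 5 now contains 5; hence R2C5 = 4.
5 is placed in row 3, leaving R3C3 = 3.
Row 4 now contains 3, so R4C4 = 5.
The 3 cells of cage i must have sum 10, so R5C1 = 4.
Cage i has sum 10, so R5C2 = 5.
Cage i needs sum 10; hence R5C3 = 1.
Cage c needs two cells with product 15; hence R5C4 = 3.
Column 3 now contains 1, which forces R1C3 = 4.
Column 5 now contains 4, so R1C5 = 1.

5 3 4 2 1 / 3 2 5 1 4 / 2 1 3 4 5 / 1 4 2 5 3 / 4 5 1 3 2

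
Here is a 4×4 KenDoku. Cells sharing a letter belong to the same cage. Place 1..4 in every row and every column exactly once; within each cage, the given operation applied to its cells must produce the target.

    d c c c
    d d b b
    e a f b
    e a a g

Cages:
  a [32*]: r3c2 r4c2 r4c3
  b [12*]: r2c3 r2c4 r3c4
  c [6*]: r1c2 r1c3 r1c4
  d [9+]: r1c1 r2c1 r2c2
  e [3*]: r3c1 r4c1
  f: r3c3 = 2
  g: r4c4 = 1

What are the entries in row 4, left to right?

3 2 4 1

The 3 cells of cage a must have product 32, which forces r3c2 = 4.
Cage f is given, which forces r3c3 = 2.
The 3 cells of cage a must have product 32; hence r4c2 = 2.
The 3 cells of cage a must have product 32, so r4c3 = 4.
Cage g is given, so r4c4 = 1.
Cage c has product 6, so r1c4 = 2.
Column 2 now contains 2; hence r2c2 = 3.
Cage b needs product 12, so r2c3 = 1.
The 3 cells of cage b must have product 12, leaving r2c4 = 4.
Cage e's pair has product 3, leaving r3c1 = 1.
1 is placed in column 4, leaving r3c4 = 3.
Row 4 now contains 1; hence r4c1 = 3.
Row 1 already has 2, so r1c1 = 4.
Column 2 already has 3, so r1c2 = 1.
Column 3 now contains 1; hence r1c3 = 3.
Row 2 already has 4, so r2c1 = 2.
Filled in: 4 1 3 2 / 2 3 1 4 / 1 4 2 3 / 3 2 4 1.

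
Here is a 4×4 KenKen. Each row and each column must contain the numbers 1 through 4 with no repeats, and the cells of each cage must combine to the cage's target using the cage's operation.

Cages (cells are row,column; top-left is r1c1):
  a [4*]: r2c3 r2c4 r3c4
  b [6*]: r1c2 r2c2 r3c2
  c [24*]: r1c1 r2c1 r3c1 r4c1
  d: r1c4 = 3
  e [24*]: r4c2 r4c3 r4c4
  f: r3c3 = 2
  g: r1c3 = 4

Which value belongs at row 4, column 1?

1

G is a freebie, which forces r1c3 = 4.
Cage d is a single given cell, so r1c4 = 3.
Cage f is given, leaving r3c3 = 2.
Row 3 already has 2, leaving r3c4 = 1.
Column 3 already has 2, leaving r4c3 = 3.
Column 3 already has 2, which forces r2c3 = 1.
1 is placed in column 4; hence r2c4 = 4.
1 is placed in row 3; hence r3c2 = 3.
Column 4 already has 4; hence r4c4 = 2.
The 4 cells of cage c must have product 24; hence r1c1 = 2.
The 3 cells of cage b must have product 6, so r1c2 = 1.
Cage c needs product 24, which forces r2c1 = 3.
Row 2 now contains 1, leaving r2c2 = 2.
Row 3 now contains 3, leaving r3c1 = 4.
The 4 cells of cage c must have product 24, so r4c1 = 1.
Row 4 now contains 2, so r4c2 = 4.
The full grid is 2 1 4 3 / 3 2 1 4 / 4 3 2 1 / 1 4 3 2.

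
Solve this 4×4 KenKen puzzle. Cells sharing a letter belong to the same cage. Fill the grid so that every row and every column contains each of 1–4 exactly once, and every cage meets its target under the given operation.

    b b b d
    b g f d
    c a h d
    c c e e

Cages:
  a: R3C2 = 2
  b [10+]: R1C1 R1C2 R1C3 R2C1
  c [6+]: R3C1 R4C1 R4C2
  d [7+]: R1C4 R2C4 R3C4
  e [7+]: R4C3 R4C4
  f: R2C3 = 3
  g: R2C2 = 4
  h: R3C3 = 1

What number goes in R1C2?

3

G is a freebie, so R2C2 = 4.
F is a freebie, so R2C3 = 3.
Cage a is given, leaving R3C2 = 2.
Cage h is given, so R3C3 = 1.
Row 3 now contains 1, which forces R3C4 = 4.
Column 3 already has 3; hence R4C3 = 4.
Column 4 now contains 4, which forces R4C4 = 3.
Cage b has sum 10, which forces R1C1 = 4.
Cage b needs sum 10, so R1C2 = 3.
Column 3 now contains 4; hence R1C3 = 2.
Row 1 now contains 2, so R1C4 = 1.
The 4 cells of cage b must have sum 10, so R2C1 = 1.
1 is placed in column 4, so R2C4 = 2.
Row 3 now contains 1; hence R3C1 = 3.
Cage c needs sum 6, leaving R4C1 = 2.
3 is placed in row 4, so R4C2 = 1.
Filled in: 4 3 2 1 / 1 4 3 2 / 3 2 1 4 / 2 1 4 3.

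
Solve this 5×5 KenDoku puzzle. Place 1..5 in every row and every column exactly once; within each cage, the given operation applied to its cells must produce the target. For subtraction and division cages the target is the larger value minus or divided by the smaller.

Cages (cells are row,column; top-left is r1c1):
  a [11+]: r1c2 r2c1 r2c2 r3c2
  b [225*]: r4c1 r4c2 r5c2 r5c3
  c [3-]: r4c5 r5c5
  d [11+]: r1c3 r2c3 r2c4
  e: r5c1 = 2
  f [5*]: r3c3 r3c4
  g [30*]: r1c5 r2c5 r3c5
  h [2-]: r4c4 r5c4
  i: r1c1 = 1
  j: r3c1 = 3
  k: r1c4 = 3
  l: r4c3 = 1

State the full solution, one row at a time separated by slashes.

1 2 4 3 5 / 4 1 2 5 3 / 3 4 5 1 2 / 5 3 1 2 4 / 2 5 3 4 1

I is a freebie; hence r1c1 = 1.
Cage k is a single given cell, which forces r1c4 = 3.
J is a freebie, leaving r3c1 = 3.
Column 1 now contains 3, so r4c1 = 5.
5 is placed in row 4, so r4c2 = 3.
Cage l is a single given cell, leaving r4c3 = 1.
Cage e is a single given cell, leaving r5c1 = 2.
3 is placed in column 2; hence r5c2 = 5.
5 is placed in row 5; hence r5c3 = 3.
Column 1 already has 2, so r2c1 = 4.
Cage g needs product 30, leaving r2c5 = 3.
Column 3 now contains 1, leaving r3c3 = 5.
Cage f needs two cells with product 5, so r3c4 = 1.
Row 3 now contains 5; hence r3c5 = 2.
The two cells of cage h must have difference 2; hence r4c4 = 2.
Cage c's pair has difference 3; hence r4c5 = 4.
Cage h's pair has difference 2, which forces r5c4 = 4.
Cage c's pair has difference 3, so r5c5 = 1.
Cage a has sum 11; hence r1c2 = 2.
Cage d needs sum 11, which forces r1c3 = 4.
2 is placed in column 5; hence r1c5 = 5.
The 4 cells of cage a must have sum 11; hence r2c2 = 1.
Column 3 now contains 5, so r2c3 = 2.
2 is placed in column 4, which forces r2c4 = 5.
Row 3 already has 2, so r3c2 = 4.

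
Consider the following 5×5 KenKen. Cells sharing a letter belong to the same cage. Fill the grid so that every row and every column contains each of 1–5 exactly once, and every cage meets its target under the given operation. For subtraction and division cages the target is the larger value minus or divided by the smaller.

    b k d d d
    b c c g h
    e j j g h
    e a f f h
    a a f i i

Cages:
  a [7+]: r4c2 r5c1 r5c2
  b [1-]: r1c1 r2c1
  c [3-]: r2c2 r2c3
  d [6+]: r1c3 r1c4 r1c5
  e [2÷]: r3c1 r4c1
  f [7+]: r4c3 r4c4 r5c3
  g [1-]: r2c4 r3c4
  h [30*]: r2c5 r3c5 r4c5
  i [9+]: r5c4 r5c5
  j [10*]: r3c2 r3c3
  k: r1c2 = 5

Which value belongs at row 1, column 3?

3

Cage k is a single given cell, so r1c2 = 5.
Column 2 already has 5, which forces r3c2 = 2.
2 is placed in row 3; hence r3c3 = 5.
Row 3 already has 5, so r3c5 = 3.
Cage e needs two cells with quotient 2, so r4c1 = 2.
Row 4 already has 2; hence r4c5 = 5.
Column 1 already has 2; hence r5c1 = 3.
Column 5 now contains 5, so r5c5 = 4.
The two cells of cage b must have difference 1; hence r1c1 = 4.
Cage b's pair has difference 1; hence r2c1 = 5.
Column 5 now contains 5, so r2c5 = 2.
4 is placed in column 1, which forces r3c1 = 1.
1 is placed in row 3, which forces r3c4 = 4.
The 3 cells of cage a must have sum 7; hence r4c2 = 3.
4 is placed in column 4, so r4c4 = 1.
Row 5 already has 4; hence r5c2 = 1.
Cage f needs sum 7; hence r5c3 = 2.
Row 5 already has 4, leaving r5c4 = 5.
Cage d has sum 6, leaving r1c3 = 3.
Cage d needs sum 6; hence r1c4 = 2.
Column 5 already has 2, which forces r1c5 = 1.
Column 2 now contains 1; hence r2c2 = 4.
The two cells of cage c must have difference 3, so r2c3 = 1.
Row 2 already has 2; hence r2c4 = 3.
Row 4 already has 1, which forces r4c3 = 4.
Filled in: 4 5 3 2 1 / 5 4 1 3 2 / 1 2 5 4 3 / 2 3 4 1 5 / 3 1 2 5 4.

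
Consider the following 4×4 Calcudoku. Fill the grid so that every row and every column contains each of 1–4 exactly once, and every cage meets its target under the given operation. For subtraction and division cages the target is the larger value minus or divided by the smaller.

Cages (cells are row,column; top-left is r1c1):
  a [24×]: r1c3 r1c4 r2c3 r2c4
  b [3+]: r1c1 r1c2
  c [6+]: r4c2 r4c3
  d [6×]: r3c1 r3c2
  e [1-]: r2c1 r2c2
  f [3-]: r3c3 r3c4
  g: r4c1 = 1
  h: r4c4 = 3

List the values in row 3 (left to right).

Cage g is given, so r4c1 = 1.
Cage h is given, which forces r4c4 = 3.
Column 1 already has 1, leaving r1c1 = 2.
Cage b's pair has sum 3, so r1c2 = 1.
Row 1 already has 1, leaving r1c4 = 4.
Column 1 now contains 2, leaving r3c1 = 3.
Row 3 now contains 3, which forces r3c2 = 2.
Column 4 already has 4, so r3c4 = 1.
Column 2 already has 2, so r4c2 = 4.
4 is placed in row 4, which forces r4c3 = 2.
Row 1 now contains 4, leaving r1c3 = 3.
Column 1 already has 3; hence r2c1 = 4.
4 is placed in column 2, leaving r2c2 = 3.
Cage a has product 24; hence r2c3 = 1.
Column 4 already has 1; hence r2c4 = 2.
1 is placed in row 3, so r3c3 = 4.
Completed grid: 2 1 3 4 / 4 3 1 2 / 3 2 4 1 / 1 4 2 3.

3 2 4 1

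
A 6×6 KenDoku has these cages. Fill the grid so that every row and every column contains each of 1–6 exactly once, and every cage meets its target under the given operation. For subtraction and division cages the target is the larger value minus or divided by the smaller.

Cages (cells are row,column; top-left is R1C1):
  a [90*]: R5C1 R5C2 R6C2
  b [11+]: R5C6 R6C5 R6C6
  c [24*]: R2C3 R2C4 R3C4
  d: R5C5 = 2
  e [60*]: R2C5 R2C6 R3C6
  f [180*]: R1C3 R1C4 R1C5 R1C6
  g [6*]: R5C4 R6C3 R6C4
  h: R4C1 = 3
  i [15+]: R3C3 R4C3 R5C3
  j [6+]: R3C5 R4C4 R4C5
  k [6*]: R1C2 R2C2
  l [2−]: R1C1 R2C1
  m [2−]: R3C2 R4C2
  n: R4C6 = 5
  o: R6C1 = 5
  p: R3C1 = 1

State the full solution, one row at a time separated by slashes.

Cage p is a single given cell; hence R3C1 = 1.
Cage h is given, which forces R4C1 = 3.
Cage n is a single given cell, which forces R4C6 = 5.
D is a freebie, which forces R5C5 = 2.
Cage o is given, leaving R6C1 = 5.
Cage e needs product 60, leaving R2C5 = 5.
Column 5 already has 2, leaving R3C5 = 3.
Cage j needs sum 6, so R4C4 = 2.
The 3 cells of cage j must have sum 6, which forces R4C5 = 1.
Column 1 now contains 5; hence R5C1 = 6.
The 3 cells of cage a must have product 90; hence R5C2 = 5.
5 is placed in row 5, which forces R5C3 = 4.
Cage a has product 90, which forces R6C2 = 3.
3 is placed in column 5, so R1C5 = 6.
The 3 cells of cage i must have sum 15; hence R3C3 = 5.
Column 3 now contains 4, so R4C3 = 6.
Column 5 already has 6, so R6C5 = 4.
6 is placed in row 1; hence R1C2 = 1.
The 4 cells of cage f must have product 180, which forces R1C4 = 5.
The two cells of cage k must have product 6; hence R2C2 = 6.
6 is placed in column 2; hence R3C2 = 2.
6 is placed in row 4, which forces R4C2 = 4.
Cage b has sum 11, so R5C6 = 1.
Cage b needs sum 11, leaving R6C6 = 6.
Cage e has product 60, leaving R2C6 = 3.
Column 6 now contains 6, leaving R3C6 = 4.
Row 5 already has 1; hence R5C4 = 3.
The 3 cells of cage g must have product 6, so R6C3 = 2.
Row 6 already has 6, so R6C4 = 1.
Column 3 already has 2, leaving R1C3 = 3.
3 is placed in column 6, so R1C6 = 2.
Column 3 already has 2, which forces R2C3 = 1.
Row 2 already has 3; hence R2C4 = 4.
Row 3 already has 4; hence R3C4 = 6.
Row 1 now contains 2, which forces R1C1 = 4.
Row 2 already has 4, so R2C1 = 2.

4 1 3 5 6 2 / 2 6 1 4 5 3 / 1 2 5 6 3 4 / 3 4 6 2 1 5 / 6 5 4 3 2 1 / 5 3 2 1 4 6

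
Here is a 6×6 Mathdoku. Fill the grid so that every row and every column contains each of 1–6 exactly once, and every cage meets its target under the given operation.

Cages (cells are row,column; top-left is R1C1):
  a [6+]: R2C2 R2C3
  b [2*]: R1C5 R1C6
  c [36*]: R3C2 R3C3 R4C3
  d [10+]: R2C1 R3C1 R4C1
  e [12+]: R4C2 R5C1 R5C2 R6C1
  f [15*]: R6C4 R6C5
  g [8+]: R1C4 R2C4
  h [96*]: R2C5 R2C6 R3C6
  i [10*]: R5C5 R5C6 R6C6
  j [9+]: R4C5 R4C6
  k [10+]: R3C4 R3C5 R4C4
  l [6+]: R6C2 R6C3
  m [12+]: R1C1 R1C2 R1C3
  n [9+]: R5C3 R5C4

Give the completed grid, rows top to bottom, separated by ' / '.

Cage h needs product 96, so R2C5 = 4.
Cage h needs product 96, so R2C6 = 6.
Cage h has product 96; hence R3C6 = 4.
Cage j needs two cells with sum 9, which forces R4C5 = 6.
Cage j's pair has sum 9, which forces R4C6 = 3.
Row 4 already has 3, which forces R4C3 = 2.
Row 6 needs a 6, and only R6C1 is open for it.
Cage e has sum 12, which forces R4C2 = 1.
1 is placed in column 2, which forces R2C2 = 5.
Cage a needs two cells with sum 6, which forces R2C3 = 1.
5 is placed in column 2; hence R6C2 = 2.
1 is placed in column 3, so R6C3 = 4.
Cage d needs sum 10, which forces R4C1 = 5.
5 is placed in row 4, leaving R4C4 = 4.
The only place for 2 in row 3 is R3C1.
The 3 cells of cage m must have sum 12; hence R1C3 = 5.
5 is placed in row 1, which forces R1C4 = 6.
Column 1 already has 2, leaving R2C1 = 3.
3 is placed in row 2, leaving R2C4 = 2.
Column 1 already has 2; hence R5C1 = 1.
Cage e needs sum 12, which forces R5C2 = 4.
6 is placed in column 4; hence R5C4 = 3.
Column 4 now contains 3, which forces R6C4 = 5.
Row 6 already has 5, leaving R6C5 = 3.
Row 6 already has 5; hence R6C6 = 1.
Column 1 already has 1; hence R1C1 = 4.
Column 2 already has 4, so R1C2 = 3.
Cage b needs two cells with product 2; hence R1C5 = 1.
Column 6 already has 1, leaving R1C6 = 2.
Column 2 now contains 3, leaving R3C2 = 6.
Row 3 now contains 6, which forces R3C3 = 3.
5 is placed in column 4, so R3C4 = 1.
Cage k needs sum 10, leaving R3C5 = 5.
Row 5 now contains 3, which forces R5C3 = 6.
5 is placed in column 5, leaving R5C5 = 2.
2 is placed in column 6; hence R5C6 = 5.

4 3 5 6 1 2 / 3 5 1 2 4 6 / 2 6 3 1 5 4 / 5 1 2 4 6 3 / 1 4 6 3 2 5 / 6 2 4 5 3 1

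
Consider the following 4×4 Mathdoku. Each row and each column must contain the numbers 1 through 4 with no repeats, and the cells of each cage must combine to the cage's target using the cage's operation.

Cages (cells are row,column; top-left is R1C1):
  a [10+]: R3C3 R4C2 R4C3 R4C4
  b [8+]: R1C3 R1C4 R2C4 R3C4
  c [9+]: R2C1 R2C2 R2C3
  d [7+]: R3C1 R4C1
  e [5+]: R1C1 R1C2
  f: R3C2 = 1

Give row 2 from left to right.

2 3 4 1

F is a freebie, so R3C2 = 1.
In row 2, 1 can only go at R2C4, so R2C4 = 1.
The 4 cells of cage a must have sum 10; hence R4C3 = 1.
Column 3 now contains 1, so R1C3 = 2.
The 4 cells of cage b must have sum 8; hence R1C4 = 3.
Cage b needs sum 8, so R3C4 = 2.
Column 4 already has 2; hence R4C4 = 4.
Row 1 now contains 3, so R1C1 = 1.
Row 1 now contains 3; hence R1C2 = 4.
Cage d needs two cells with sum 7, leaving R3C1 = 4.
The 4 cells of cage a must have sum 10, leaving R3C3 = 3.
Row 4 already has 4, so R4C1 = 3.
Cage a has sum 10, so R4C2 = 2.
Column 1 already has 3; hence R2C1 = 2.
Column 2 now contains 2, which forces R2C2 = 3.
Column 3 already has 3, so R2C3 = 4.
The full grid is 1 4 2 3 / 2 3 4 1 / 4 1 3 2 / 3 2 1 4.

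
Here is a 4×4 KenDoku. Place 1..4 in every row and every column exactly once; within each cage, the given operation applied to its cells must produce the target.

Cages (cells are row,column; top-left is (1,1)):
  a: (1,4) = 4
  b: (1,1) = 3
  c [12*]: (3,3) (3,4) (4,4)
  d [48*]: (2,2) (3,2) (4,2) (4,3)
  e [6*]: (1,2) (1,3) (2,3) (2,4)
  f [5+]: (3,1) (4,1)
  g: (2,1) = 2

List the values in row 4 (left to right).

1 3 4 2

B is a freebie; hence (1,1) = 3.
Cage a is given, leaving (1,4) = 4.
Cage g is a single given cell, leaving (2,1) = 2.
In row 2, 4 can only go at (2,2), so (2,2) = 4.
Column 3 needs a 3, and only (2,3) is open for it.
Row 2 now contains 3, so (2,4) = 1.
1 is placed in column 4; hence (3,4) = 3.
Column 4 already has 3, so (4,4) = 2.
The 4 cells of cage d must have product 48, leaving (3,2) = 1.
Cage c needs product 12; hence (3,3) = 2.
Cage d has product 48, so (4,2) = 3.
2 is placed in row 4, leaving (4,3) = 4.
Column 2 already has 1, so (1,2) = 2.
Column 3 now contains 2, which forces (1,3) = 1.
Row 3 already has 1; hence (3,1) = 4.
Row 4 now contains 4, so (4,1) = 1.
The full grid is 3 2 1 4 / 2 4 3 1 / 4 1 2 3 / 1 3 4 2.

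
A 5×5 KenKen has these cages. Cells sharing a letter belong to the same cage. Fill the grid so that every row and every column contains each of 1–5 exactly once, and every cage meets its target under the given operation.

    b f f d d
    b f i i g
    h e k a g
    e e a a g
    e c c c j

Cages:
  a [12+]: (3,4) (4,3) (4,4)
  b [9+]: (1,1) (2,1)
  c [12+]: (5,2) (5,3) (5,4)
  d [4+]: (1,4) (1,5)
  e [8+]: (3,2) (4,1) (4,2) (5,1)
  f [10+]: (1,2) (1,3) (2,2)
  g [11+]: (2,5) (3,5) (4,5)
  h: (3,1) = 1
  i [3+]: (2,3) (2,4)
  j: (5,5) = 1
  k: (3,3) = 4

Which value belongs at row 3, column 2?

H is a freebie, leaving (3,1) = 1.
Cage k is a single given cell, leaving (3,3) = 4.
Cage j is given, so (5,5) = 1.
The two cells of cage d must have sum 4, so (1,4) = 1.
Column 5 already has 1, which forces (1,5) = 3.
Column 4 now contains 1, which forces (2,4) = 2.
Cage e needs sum 8, leaving (3,2) = 2.
Row 3 already has 2, leaving (3,5) = 5.
The 4 cells of cage e must have sum 8; hence (4,2) = 1.
Column 4 already has 2, so (4,4) = 4.
4 is placed in row 4, so (4,5) = 2.
The 3 cells of cage f must have sum 10, which forces (1,2) = 5.
Cage f has sum 10, so (1,3) = 2.
The 3 cells of cage f must have sum 10, which forces (2,2) = 3.
Row 2 already has 2, which forces (2,3) = 1.
Column 5 already has 5, so (2,5) = 4.
Row 3 now contains 5, leaving (3,4) = 3.
Row 4 now contains 2, so (4,1) = 3.
The 3 cells of cage a must have sum 12, which forces (4,3) = 5.
The 4 cells of cage e must have sum 8, so (5,1) = 2.
The 3 cells of cage c must have sum 12, leaving (5,2) = 4.
Column 3 now contains 5, which forces (5,3) = 3.
Column 4 now contains 3, which forces (5,4) = 5.
Row 1 now contains 5, leaving (1,1) = 4.
Row 2 already has 4, which forces (2,1) = 5.
Filled in: 4 5 2 1 3 / 5 3 1 2 4 / 1 2 4 3 5 / 3 1 5 4 2 / 2 4 3 5 1.

2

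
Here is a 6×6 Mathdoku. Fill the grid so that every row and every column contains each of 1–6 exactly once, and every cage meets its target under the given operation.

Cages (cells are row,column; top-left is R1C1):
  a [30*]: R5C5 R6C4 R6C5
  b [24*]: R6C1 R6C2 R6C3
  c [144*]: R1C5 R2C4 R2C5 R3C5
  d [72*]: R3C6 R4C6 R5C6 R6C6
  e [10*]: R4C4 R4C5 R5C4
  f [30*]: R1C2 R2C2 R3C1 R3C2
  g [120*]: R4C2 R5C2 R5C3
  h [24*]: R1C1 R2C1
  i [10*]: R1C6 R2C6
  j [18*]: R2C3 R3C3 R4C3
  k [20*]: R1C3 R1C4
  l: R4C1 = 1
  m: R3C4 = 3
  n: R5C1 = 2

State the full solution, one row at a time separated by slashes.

6 1 5 4 3 2 / 4 3 1 6 2 5 / 5 2 6 3 4 1 / 1 6 3 2 5 4 / 2 5 4 1 6 3 / 3 4 2 5 1 6

M is a freebie, leaving R3C4 = 3.
L is a freebie; hence R4C1 = 1.
Cage n is given, which forces R5C1 = 2.
Column 1 now contains 2, so R3C1 = 5.
The 3 cells of cage e must have product 10, which forces R5C4 = 1.
The only place for 5 in row 2 is R2C6.
Column 6 already has 5; hence R1C6 = 2.
In column 1, 3 can only go at R6C1, so R6C1 = 3.
Column 3 needs a 2, and only R6C3 is open for it.
Row 6 already has 2, so R6C2 = 4.
Cage a needs product 30, so R6C5 = 1.
1 is placed in row 6, leaving R6C6 = 6.
The 4 cells of cage d must have product 72, which forces R3C6 = 1.
The 3 cells of cage g must have product 120, so R5C3 = 4.
Cage a has product 30, which forces R5C5 = 6.
Row 5 already has 4, so R5C6 = 3.
Row 6 now contains 6, so R6C4 = 5.
Column 3 already has 4; hence R1C3 = 5.
Column 4 already has 5, so R1C4 = 4.
Row 1 now contains 4, so R1C5 = 3.
Cage j has product 18, which forces R2C3 = 1.
Cage c has product 144; hence R2C4 = 6.
Row 3 already has 1; hence R3C2 = 2.
Row 3 already has 1, so R3C3 = 6.
Row 3 already has 2, so R3C5 = 4.
The 3 cells of cage g must have product 120; hence R4C2 = 6.
The 3 cells of cage j must have product 18, leaving R4C3 = 3.
Column 4 already has 5, which forces R4C4 = 2.
Cage e needs product 10, which forces R4C5 = 5.
3 is placed in column 6, so R4C6 = 4.
Row 5 now contains 6, which forces R5C2 = 5.
Row 1 now contains 4, so R1C1 = 6.
Row 1 now contains 3, which forces R1C2 = 1.
6 is placed in row 2, so R2C1 = 4.
1 is placed in row 2; hence R2C2 = 3.
4 is placed in column 5, so R2C5 = 2.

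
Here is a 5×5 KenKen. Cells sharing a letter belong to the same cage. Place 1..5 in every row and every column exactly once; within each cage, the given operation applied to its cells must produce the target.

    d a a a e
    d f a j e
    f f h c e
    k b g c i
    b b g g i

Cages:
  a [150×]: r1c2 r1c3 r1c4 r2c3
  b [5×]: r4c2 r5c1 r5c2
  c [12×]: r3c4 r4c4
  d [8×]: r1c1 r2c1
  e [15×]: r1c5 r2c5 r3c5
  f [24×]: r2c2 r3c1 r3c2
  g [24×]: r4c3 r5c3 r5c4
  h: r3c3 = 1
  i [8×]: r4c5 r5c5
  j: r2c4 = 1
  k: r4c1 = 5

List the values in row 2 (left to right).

Cage a has product 150, which forces r2c3 = 5.
Cage j is a single given cell, so r2c4 = 1.
Row 2 already has 1, which forces r2c5 = 3.
H is a freebie; hence r3c3 = 1.
Row 3 already has 1, which forces r3c5 = 5.
Cage k is a single given cell, so r4c1 = 5.
The 3 cells of cage b must have product 5, so r4c2 = 1.
Cage b has product 5, leaving r5c1 = 1.
Cage b needs product 5, leaving r5c2 = 5.
Cage a needs product 150, so r1c4 = 5.
Column 5 now contains 5, leaving r1c5 = 1.
In row 1, 4 can only go at r1c1, so r1c1 = 4.
Column 1 already has 4, leaving r2c1 = 2.
Row 2 now contains 2, which forces r2c2 = 4.
Column 1 now contains 2, leaving r3c1 = 3.
3 is placed in row 3; hence r3c2 = 2.
3 is placed in row 3, so r3c4 = 4.
4 is placed in column 4; hence r4c4 = 3.
Column 4 already has 3, leaving r5c4 = 2.
Row 5 already has 2, which forces r5c5 = 4.
2 is placed in column 2, leaving r1c2 = 3.
The 4 cells of cage a must have product 150, leaving r1c3 = 2.
Cage g needs product 24, leaving r4c3 = 4.
Column 5 already has 4, which forces r4c5 = 2.
Row 5 already has 4, leaving r5c3 = 3.
The full grid is 4 3 2 5 1 / 2 4 5 1 3 / 3 2 1 4 5 / 5 1 4 3 2 / 1 5 3 2 4.

2 4 5 1 3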